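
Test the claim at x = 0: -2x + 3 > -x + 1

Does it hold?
x = 0: LHS = -2·0 + 3 = 3, RHS = -0 + 1 = 1; 3 > 1 — holds

The relation is satisfied at x = 0.

Answer: Yes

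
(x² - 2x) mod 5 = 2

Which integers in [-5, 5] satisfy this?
For a polynomial with integer coefficients, its value mod 5 depends only on x mod 5, so it suffices to check one representative of each residue class, x = 0, 1, 2, 3, 4:
x = 0: LHS = (0² - 2·0) mod 5 = 0 mod 5 = 0; 0 = 2 — FAILS
x = 1: LHS = (1² - 2·1) mod 5 = (-1) mod 5 = 4; 4 = 2 — FAILS
x = 2: LHS = (2² - 2·2) mod 5 = 0 mod 5 = 0; 0 = 2 — FAILS
x = 3: LHS = (3² - 2·3) mod 5 = 3 mod 5 = 3; 3 = 2 — FAILS
x = 4: LHS = (4² - 2·4) mod 5 = 8 mod 5 = 3; 3 = 2 — FAILS
The relation fails in every residue class, so the claimed relation (=) fails for every integer in [-5, 5].

Answer: None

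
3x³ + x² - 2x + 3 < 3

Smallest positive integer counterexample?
Testing positive integers:
x = 1: LHS = 3·1³ + 1² - 2·1 + 3 = 5; 5 < 3 — FAILS  ← smallest positive counterexample

Answer: x = 1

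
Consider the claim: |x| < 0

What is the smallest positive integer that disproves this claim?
Testing positive integers:
x = 1: LHS = |1| = 1; 1 < 0 — FAILS  ← smallest positive counterexample

Answer: x = 1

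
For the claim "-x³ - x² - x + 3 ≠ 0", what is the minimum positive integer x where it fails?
Testing positive integers:
x = 1: LHS = -1³ - 1² - 1 + 3 = 0; 0 ≠ 0 — FAILS  ← smallest positive counterexample

Answer: x = 1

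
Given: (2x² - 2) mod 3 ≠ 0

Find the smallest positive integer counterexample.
Testing positive integers:
x = 1: LHS = (2·1² - 2) mod 3 = 0 mod 3 = 0; 0 ≠ 0 — FAILS  ← smallest positive counterexample

Answer: x = 1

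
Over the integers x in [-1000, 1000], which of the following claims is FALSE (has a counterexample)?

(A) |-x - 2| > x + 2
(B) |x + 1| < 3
(A) x = 0: LHS = |-0 - 2| = |-2| = 2, RHS = 0 + 2 = 2; 2 > 2 — FAILS
(B) x = 2: LHS = |2 + 1| = |3| = 3; 3 < 3 — FAILS

Answer: Both A and B are false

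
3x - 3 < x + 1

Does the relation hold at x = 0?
x = 0: LHS = 3·0 - 3 = -3, RHS = 0 + 1 = 1; -3 < 1 — holds

The relation is satisfied at x = 0.

Answer: Yes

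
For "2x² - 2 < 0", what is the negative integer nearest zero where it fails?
Testing negative integers from -1 downward:
x = -1: LHS = 2·(-1)² - 2 = 0; 0 < 0 — FAILS  ← closest negative counterexample to 0

Answer: x = -1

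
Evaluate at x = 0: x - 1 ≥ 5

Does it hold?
x = 0: LHS = 0 - 1 = -1; -1 ≥ 5 — FAILS

The relation fails at x = 0, so x = 0 is a counterexample.

Answer: No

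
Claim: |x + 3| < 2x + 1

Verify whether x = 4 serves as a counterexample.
Substitute x = 4 into the relation:
x = 4: LHS = |4 + 3| = |7| = 7, RHS = 2·4 + 1 = 9; 7 < 9 — holds

The claim holds here, so x = 4 is not a counterexample. (A counterexample exists elsewhere, e.g. x = 0.)

Answer: No, x = 4 is not a counterexample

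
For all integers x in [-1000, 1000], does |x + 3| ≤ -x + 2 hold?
The claim fails at x = 0:
x = 0: LHS = |0 + 3| = |3| = 3, RHS = -0 + 2 = 2; 3 ≤ 2 — FAILS

Because a single integer refutes it, the statement is false.

Answer: False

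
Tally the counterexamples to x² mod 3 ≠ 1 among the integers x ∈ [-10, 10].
Counterexamples in [-10, 10]: {-10, -8, -7, -5, -4, -2, -1, 1, 2, 4, 5, 7, 8, 10}.

Counting them gives 14 values.

Answer: 14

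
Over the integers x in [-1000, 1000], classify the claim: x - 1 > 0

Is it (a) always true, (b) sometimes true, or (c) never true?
Holds at x = 2: LHS = 2 - 1 = 1; 1 > 0 — holds
Fails at x = 0: LHS = 0 - 1 = -1; -1 > 0 — FAILS
It is satisfied by some integers in the range but not all.

Answer: Sometimes true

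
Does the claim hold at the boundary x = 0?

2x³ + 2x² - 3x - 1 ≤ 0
x = 0: LHS = 2·0³ + 2·0² - 3·0 - 1 = -1; -1 ≤ 0 — holds

The relation is satisfied at x = 0.

Answer: Yes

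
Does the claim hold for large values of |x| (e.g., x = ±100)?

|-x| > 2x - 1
x = 100: LHS = |-100| = 100, RHS = 2·100 - 1 = 199; 100 > 199 — FAILS
x = -100: LHS = |-(-100)| = |100| = 100, RHS = 2·(-100) - 1 = -201; 100 > -201 — holds

Answer: Partially: fails for x = 100, holds for x = -100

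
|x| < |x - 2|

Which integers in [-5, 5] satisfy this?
Holds for: {-5, -4, -3, -2, -1, 0}
Fails for: {1, 2, 3, 4, 5}

Answer: {-5, -4, -3, -2, -1, 0}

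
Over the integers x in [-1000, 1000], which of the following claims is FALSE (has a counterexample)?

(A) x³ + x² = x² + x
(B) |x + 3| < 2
(A) x = 2: LHS = 2³ + 2² = 12, RHS = 2² + 2 = 6; 12 = 6 — FAILS
(B) x = 0: LHS = |0 + 3| = |3| = 3; 3 < 2 — FAILS

Answer: Both A and B are false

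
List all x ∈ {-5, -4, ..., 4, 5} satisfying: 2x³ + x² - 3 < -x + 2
Holds for: {-5, -4, -3, -2, -1, 0, 1}
Fails for: {2, 3, 4, 5}

Answer: {-5, -4, -3, -2, -1, 0, 1}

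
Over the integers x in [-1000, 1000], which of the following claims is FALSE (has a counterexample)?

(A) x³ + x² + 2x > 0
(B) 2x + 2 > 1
(A) x = 0: LHS = 0³ + 0² + 2·0 = 0; 0 > 0 — FAILS
(B) x = -1: LHS = 2·(-1) + 2 = 0; 0 > 1 — FAILS

Answer: Both A and B are false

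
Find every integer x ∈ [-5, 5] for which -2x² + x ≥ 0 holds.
Holds for: {0}
Fails for: {-5, -4, -3, -2, -1, 1, 2, 3, 4, 5}

Answer: {0}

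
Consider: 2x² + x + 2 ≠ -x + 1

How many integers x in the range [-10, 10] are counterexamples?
Over all integers in [-10, 10], LHS − RHS is always positive; it is smallest at x = 0, where it equals 1:
x = 0: LHS = 2·0² + 0 + 2 = 2, RHS = -0 + 1 = 1; 2 ≠ 1 — holds
At the ends of the range:
x = -10: LHS = 2·(-10)² + (-10) + 2 = 192, RHS = -(-10) + 1 = 11; 192 ≠ 11 — holds
x = 10: LHS = 2·10² + 10 + 2 = 212, RHS = -10 + 1 = -9; 212 ≠ -9 — holds
Hence LHS − RHS is never 0, i.e. the two sides are never equal, so the relation holds for every integer in [-10, 10].

No counterexample appears in that range.

Answer: 0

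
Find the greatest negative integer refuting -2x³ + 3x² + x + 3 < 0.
Testing negative integers from -1 downward:
x = -1: LHS = -2·(-1)³ + 3·(-1)² + (-1) + 3 = 7; 7 < 0 — FAILS  ← closest negative counterexample to 0

Answer: x = -1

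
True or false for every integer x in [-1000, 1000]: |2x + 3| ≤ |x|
The claim fails at x = 0:
x = 0: LHS = |2·0 + 3| = |3| = 3, RHS = |0| = 0; 3 ≤ 0 — FAILS

Because a single integer refutes it, the statement is false.

Answer: False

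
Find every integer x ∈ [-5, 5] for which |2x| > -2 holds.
An absolute value is never negative, so the left side is ≥ 0 for every x, while the right side is -2. Tightest case in [-5, 5] is x = 0:
x = 0: LHS = |2·0| = |0| = 0; 0 > -2 — holds
Hence LHS − RHS is never zero or negative, i.e. LHS > RHS throughout, so the relation holds for every integer in [-5, 5].

Answer: All integers in [-5, 5]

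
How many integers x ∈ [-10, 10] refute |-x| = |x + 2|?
Counterexamples in [-10, 10]: {-10, -9, -8, -7, -6, -5, -4, -3, -2, 0, 1, 2, 3, 4, 5, 6, 7, 8, 9, 10}.

Counting them gives 20 values.

Answer: 20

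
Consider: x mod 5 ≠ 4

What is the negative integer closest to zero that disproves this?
Testing negative integers from -1 downward:
x = -1: LHS = (-1) mod 5 = 4; 4 ≠ 4 — FAILS  ← closest negative counterexample to 0

Answer: x = -1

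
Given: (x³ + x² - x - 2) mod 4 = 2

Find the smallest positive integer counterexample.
Testing positive integers:
x = 1: LHS = (1³ + 1² - 1 - 2) mod 4 = (-1) mod 4 = 3; 3 = 2 — FAILS  ← smallest positive counterexample

Answer: x = 1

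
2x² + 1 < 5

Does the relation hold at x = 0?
x = 0: LHS = 2·0² + 1 = 1; 1 < 5 — holds

The relation is satisfied at x = 0.

Answer: Yes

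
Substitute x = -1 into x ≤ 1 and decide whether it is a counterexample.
Substitute x = -1 into the relation:
x = -1: -1 ≤ 1 — holds

The claim holds here, so x = -1 is not a counterexample. (A counterexample exists elsewhere, e.g. x = 2.)

Answer: No, x = -1 is not a counterexample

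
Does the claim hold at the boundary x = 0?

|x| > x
x = 0: LHS = |0| = 0; 0 > 0 — FAILS

The relation fails at x = 0, so x = 0 is a counterexample.

Answer: No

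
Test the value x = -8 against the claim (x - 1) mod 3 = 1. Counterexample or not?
Substitute x = -8 into the relation:
x = -8: LHS = ((-8) - 1) mod 3 = (-9) mod 3 = 0; 0 = 1 — FAILS

Since the claim fails at x = -8, this value is a counterexample.

Answer: Yes, x = -8 is a counterexample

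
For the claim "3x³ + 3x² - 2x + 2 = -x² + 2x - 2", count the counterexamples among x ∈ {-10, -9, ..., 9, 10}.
Counterexamples in [-10, 10]: {-10, -9, -8, -7, -6, -5, -4, -3, -2, -1, 0, 1, 2, 3, 4, 5, 6, 7, 8, 9, 10}.

Counting them gives 21 values.

Answer: 21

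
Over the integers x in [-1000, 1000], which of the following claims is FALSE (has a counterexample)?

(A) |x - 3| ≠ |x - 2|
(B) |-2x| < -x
(A) Track d = LHS − RHS over the integers in [-1000, 1000]. Equality would need d = 0, but d changes sign only between consecutive integers, jumping over 0:
x = 2: LHS = |2 - 3| = |-1| = 1, RHS = |2 - 2| = |0| = 0; 1 ≠ 0 — holds  (d = 1)
x = 3: LHS = |3 - 3| = |0| = 0, RHS = |3 - 2| = |1| = 1; 0 ≠ 1 — holds  (d = -1)
Away from these crossings d keeps a constant sign, and checking every integer in [-1000, 1000] confirms d ≠ 0 throughout. Hence the two sides are never equal, so the relation holds for every integer in [-1000, 1000].

(B) x = 0: LHS = |-2·0| = |0| = 0, RHS = -0 = 0; 0 < 0 — FAILS

Only (B) has a counterexample.

Answer: B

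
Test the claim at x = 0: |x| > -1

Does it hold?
x = 0: LHS = |0| = 0; 0 > -1 — holds

The relation is satisfied at x = 0.

Answer: Yes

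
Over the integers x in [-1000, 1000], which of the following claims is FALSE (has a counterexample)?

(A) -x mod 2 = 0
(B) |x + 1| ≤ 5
(A) x = 1: LHS = (-1) mod 2 = 1; 1 = 0 — FAILS
(B) x = 5: LHS = |5 + 1| = |6| = 6; 6 ≤ 5 — FAILS

Answer: Both A and B are false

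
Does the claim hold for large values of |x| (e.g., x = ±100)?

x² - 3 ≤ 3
x = 100: LHS = 100² - 3 = 9997; 9997 ≤ 3 — FAILS
x = -100: LHS = (-100)² - 3 = 9997; 9997 ≤ 3 — FAILS

Answer: No, fails for both x = 100 and x = -100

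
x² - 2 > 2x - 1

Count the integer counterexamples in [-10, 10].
Counterexamples in [-10, 10]: {0, 1, 2}.

Counting them gives 3 values.

Answer: 3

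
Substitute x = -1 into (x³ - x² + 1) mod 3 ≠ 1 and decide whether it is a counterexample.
Substitute x = -1 into the relation:
x = -1: LHS = ((-1)³ - (-1)² + 1) mod 3 = (-1) mod 3 = 2; 2 ≠ 1 — holds

The claim holds here, so x = -1 is not a counterexample. (A counterexample exists elsewhere, e.g. x = 0.)

Answer: No, x = -1 is not a counterexample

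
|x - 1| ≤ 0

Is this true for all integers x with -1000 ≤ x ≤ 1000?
The claim fails at x = 0:
x = 0: LHS = |0 - 1| = |-1| = 1; 1 ≤ 0 — FAILS

Because a single integer refutes it, the statement is false.

Answer: False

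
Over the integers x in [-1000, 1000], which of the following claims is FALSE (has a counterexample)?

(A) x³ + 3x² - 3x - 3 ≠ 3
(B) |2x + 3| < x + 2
(A) Track d = LHS − RHS over the integers in [-1000, 1000]. Equality would need d = 0, but d changes sign only between consecutive integers, jumping over 0:
x = -4: LHS = (-4)³ + 3·(-4)² - 3·(-4) - 3 = -7; -7 ≠ 3 — holds  (d = -10)
x = -3: LHS = (-3)³ + 3·(-3)² - 3·(-3) - 3 = 6; 6 ≠ 3 — holds  (d = 3)
x = -2: LHS = (-2)³ + 3·(-2)² - 3·(-2) - 3 = 7; 7 ≠ 3 — holds  (d = 4)
x = -1: LHS = (-1)³ + 3·(-1)² - 3·(-1) - 3 = 2; 2 ≠ 3 — holds  (d = -1)
x = 1: LHS = 1³ + 3·1² - 3·1 - 3 = -2; -2 ≠ 3 — holds  (d = -5)
x = 2: LHS = 2³ + 3·2² - 3·2 - 3 = 11; 11 ≠ 3 — holds  (d = 8)
Away from these crossings d keeps a constant sign, and checking every integer in [-1000, 1000] confirms d ≠ 0 throughout. Hence the two sides are never equal, so the relation holds for every integer in [-1000, 1000].

(B) x = 0: LHS = |2·0 + 3| = |3| = 3, RHS = 0 + 2 = 2; 3 < 2 — FAILS

Only (B) has a counterexample.

Answer: B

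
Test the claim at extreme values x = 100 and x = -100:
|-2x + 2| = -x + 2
x = 100: LHS = |-2·100 + 2| = |-198| = 198, RHS = -100 + 2 = -98; 198 = -98 — FAILS
x = -100: LHS = |-2·(-100) + 2| = |202| = 202, RHS = -(-100) + 2 = 102; 202 = 102 — FAILS

Answer: No, fails for both x = 100 and x = -100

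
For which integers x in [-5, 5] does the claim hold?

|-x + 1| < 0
An absolute value is never negative, so the left side is ≥ 0 for every x, while the right side is 0. Tightest case in [-5, 5] is x = 1:
x = 1: LHS = |-1 + 1| = |0| = 0; 0 < 0 — FAILS
Hence LHS − RHS is never negative, i.e. LHS ≥ RHS throughout, so the claimed relation (<) fails for every integer in [-5, 5].

Answer: None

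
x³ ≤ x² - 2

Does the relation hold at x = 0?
x = 0: LHS = 0³ = 0, RHS = 0² - 2 = -2; 0 ≤ -2 — FAILS

The relation fails at x = 0, so x = 0 is a counterexample.

Answer: No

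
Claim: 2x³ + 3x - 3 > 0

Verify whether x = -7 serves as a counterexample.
Substitute x = -7 into the relation:
x = -7: LHS = 2·(-7)³ + 3·(-7) - 3 = -710; -710 > 0 — FAILS

Since the claim fails at x = -7, this value is a counterexample.

Answer: Yes, x = -7 is a counterexample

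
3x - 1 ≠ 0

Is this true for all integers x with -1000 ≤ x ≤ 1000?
Track d = LHS − RHS over the integers in [-1000, 1000]. Equality would need d = 0, but d changes sign only between consecutive integers, jumping over 0:
x = 0: LHS = 3·0 - 1 = -1; -1 ≠ 0 — holds  (d = -1)
x = 1: LHS = 3·1 - 1 = 2; 2 ≠ 0 — holds  (d = 2)
Away from these crossings d keeps a constant sign, and checking every integer in [-1000, 1000] confirms d ≠ 0 throughout. Hence the two sides are never equal, so the relation holds for every integer in [-1000, 1000].

No counterexample exists.

Answer: True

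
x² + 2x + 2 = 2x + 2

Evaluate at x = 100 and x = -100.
x = 100: LHS = 100² + 2·100 + 2 = 10202, RHS = 2·100 + 2 = 202; 10202 = 202 — FAILS
x = -100: LHS = (-100)² + 2·(-100) + 2 = 9802, RHS = 2·(-100) + 2 = -198; 9802 = -198 — FAILS

Answer: No, fails for both x = 100 and x = -100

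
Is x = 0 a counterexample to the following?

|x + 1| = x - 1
Substitute x = 0 into the relation:
x = 0: LHS = |0 + 1| = |1| = 1, RHS = 0 - 1 = -1; 1 = -1 — FAILS

Since the claim fails at x = 0, this value is a counterexample.

Answer: Yes, x = 0 is a counterexample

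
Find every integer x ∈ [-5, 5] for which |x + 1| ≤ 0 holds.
Holds for: {-1}
Fails for: {-5, -4, -3, -2, 0, 1, 2, 3, 4, 5}

Answer: {-1}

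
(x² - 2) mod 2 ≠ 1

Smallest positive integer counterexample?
Testing positive integers:
x = 1: LHS = (1² - 2) mod 2 = (-1) mod 2 = 1; 1 ≠ 1 — FAILS  ← smallest positive counterexample

Answer: x = 1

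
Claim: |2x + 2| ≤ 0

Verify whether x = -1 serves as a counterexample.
Substitute x = -1 into the relation:
x = -1: LHS = |2·(-1) + 2| = |0| = 0; 0 ≤ 0 — holds

The claim holds here, so x = -1 is not a counterexample. (A counterexample exists elsewhere, e.g. x = 0.)

Answer: No, x = -1 is not a counterexample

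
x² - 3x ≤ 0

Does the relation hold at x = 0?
x = 0: LHS = 0² - 3·0 = 0; 0 ≤ 0 — holds

The relation is satisfied at x = 0.

Answer: Yes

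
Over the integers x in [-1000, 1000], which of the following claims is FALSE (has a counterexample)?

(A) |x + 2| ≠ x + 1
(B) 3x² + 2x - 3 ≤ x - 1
(A) Over all integers in [-1000, 1000], LHS − RHS is always positive; it is smallest at x = 0, where it equals 1:
x = 0: LHS = |0 + 2| = |2| = 2, RHS = 0 + 1 = 1; 2 ≠ 1 — holds
At the ends of the range:
x = -1000: LHS = |(-1000) + 2| = |-998| = 998, RHS = (-1000) + 1 = -999; 998 ≠ -999 — holds
x = 1000: LHS = |1000 + 2| = |1002| = 1002, RHS = 1000 + 1 = 1001; 1002 ≠ 1001 — holds
Hence LHS − RHS is never 0, i.e. the two sides are never equal, so the relation holds for every integer in [-1000, 1000].

(B) x = 1: LHS = 3·1² + 2·1 - 3 = 2, RHS = 1 - 1 = 0; 2 ≤ 0 — FAILS

Only (B) has a counterexample.

Answer: B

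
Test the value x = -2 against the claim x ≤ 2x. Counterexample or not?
Substitute x = -2 into the relation:
x = -2: RHS = 2·(-2) = -4; -2 ≤ -4 — FAILS

Since the claim fails at x = -2, this value is a counterexample.

Answer: Yes, x = -2 is a counterexample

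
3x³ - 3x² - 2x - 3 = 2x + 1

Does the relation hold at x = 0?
x = 0: LHS = 3·0³ - 3·0² - 2·0 - 3 = -3, RHS = 2·0 + 1 = 1; -3 = 1 — FAILS

The relation fails at x = 0, so x = 0 is a counterexample.

Answer: No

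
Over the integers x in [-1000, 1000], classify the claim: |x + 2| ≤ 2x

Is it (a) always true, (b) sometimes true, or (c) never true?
Holds at x = 2: LHS = |2 + 2| = |4| = 4, RHS = 2·2 = 4; 4 ≤ 4 — holds
Fails at x = 0: LHS = |0 + 2| = |2| = 2, RHS = 2·0 = 0; 2 ≤ 0 — FAILS
It is satisfied by some integers in the range but not all.

Answer: Sometimes true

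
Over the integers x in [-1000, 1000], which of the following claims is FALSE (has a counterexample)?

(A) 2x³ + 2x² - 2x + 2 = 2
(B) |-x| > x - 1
(A) x = 1: LHS = 2·1³ + 2·1² - 2·1 + 2 = 4; 4 = 2 — FAILS

(B) Over all integers in [-1000, 1000], LHS − RHS is smallest at x = 0, where it equals 1:
x = 0: LHS = |-0| = |0| = 0, RHS = 0 - 1 = -1; 0 > -1 — holds
At the ends of the range:
x = -1000: LHS = |-(-1000)| = |1000| = 1000, RHS = (-1000) - 1 = -1001; 1000 > -1001 — holds
x = 1000: LHS = |-1000| = 1000, RHS = 1000 - 1 = 999; 1000 > 999 — holds
Hence LHS − RHS is never zero or negative, i.e. LHS > RHS throughout, so the relation holds for every integer in [-1000, 1000].

Only (A) has a counterexample.

Answer: A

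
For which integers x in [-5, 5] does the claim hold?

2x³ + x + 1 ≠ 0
Track d = LHS − RHS over the integers in [-5, 5]. Equality would need d = 0, but d changes sign only between consecutive integers, jumping over 0:
x = -1: LHS = 2·(-1)³ + (-1) + 1 = -2; -2 ≠ 0 — holds  (d = -2)
x = 0: LHS = 2·0³ + 0 + 1 = 1; 1 ≠ 0 — holds  (d = 1)
Away from these crossings d keeps a constant sign, and checking every integer in [-5, 5] confirms d ≠ 0 throughout. Hence the two sides are never equal, so the relation holds for every integer in [-5, 5].

Answer: All integers in [-5, 5]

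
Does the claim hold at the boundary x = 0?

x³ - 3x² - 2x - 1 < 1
x = 0: LHS = 0³ - 3·0² - 2·0 - 1 = -1; -1 < 1 — holds

The relation is satisfied at x = 0.

Answer: Yes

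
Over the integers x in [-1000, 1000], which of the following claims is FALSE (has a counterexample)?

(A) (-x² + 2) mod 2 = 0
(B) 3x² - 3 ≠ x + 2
(A) x = 1: LHS = (-1² + 2) mod 2 = 1 mod 2 = 1; 1 = 0 — FAILS

(B) Track d = LHS − RHS over the integers in [-1000, 1000]. Equality would need d = 0, but d changes sign only between consecutive integers, jumping over 0:
x = -2: LHS = 3·(-2)² - 3 = 9, RHS = (-2) + 2 = 0; 9 ≠ 0 — holds  (d = 9)
x = -1: LHS = 3·(-1)² - 3 = 0, RHS = (-1) + 2 = 1; 0 ≠ 1 — holds  (d = -1)
x = 1: LHS = 3·1² - 3 = 0, RHS = 1 + 2 = 3; 0 ≠ 3 — holds  (d = -3)
x = 2: LHS = 3·2² - 3 = 9, RHS = 2 + 2 = 4; 9 ≠ 4 — holds  (d = 5)
Away from these crossings d keeps a constant sign, and checking every integer in [-1000, 1000] confirms d ≠ 0 throughout. Hence the two sides are never equal, so the relation holds for every integer in [-1000, 1000].

Only (A) has a counterexample.

Answer: A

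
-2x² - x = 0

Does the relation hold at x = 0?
x = 0: LHS = -2·0² - 0 = 0; 0 = 0 — holds

The relation is satisfied at x = 0.

Answer: Yes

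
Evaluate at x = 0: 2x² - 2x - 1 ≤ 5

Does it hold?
x = 0: LHS = 2·0² - 2·0 - 1 = -1; -1 ≤ 5 — holds

The relation is satisfied at x = 0.

Answer: Yes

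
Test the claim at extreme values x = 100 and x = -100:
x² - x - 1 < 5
x = 100: LHS = 100² - 100 - 1 = 9899; 9899 < 5 — FAILS
x = -100: LHS = (-100)² - (-100) - 1 = 10099; 10099 < 5 — FAILS

Answer: No, fails for both x = 100 and x = -100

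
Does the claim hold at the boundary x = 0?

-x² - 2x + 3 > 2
x = 0: LHS = -0² - 2·0 + 3 = 3; 3 > 2 — holds

The relation is satisfied at x = 0.

Answer: Yes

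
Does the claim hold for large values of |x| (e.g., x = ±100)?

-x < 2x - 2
x = 100: RHS = 2·100 - 2 = 198; -100 < 198 — holds
x = -100: LHS = -(-100) = 100, RHS = 2·(-100) - 2 = -202; 100 < -202 — FAILS

Answer: Partially: holds for x = 100, fails for x = -100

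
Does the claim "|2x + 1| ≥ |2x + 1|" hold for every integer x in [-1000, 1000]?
Over all integers in [-1000, 1000], LHS − RHS is smallest at x = 0, where it equals 0:
x = 0: LHS = |2·0 + 1| = |1| = 1, RHS = |2·0 + 1| = |1| = 1; 1 ≥ 1 — holds
At the ends of the range:
x = -1000: LHS = |2·(-1000) + 1| = |-1999| = 1999, RHS = |2·(-1000) + 1| = |-1999| = 1999; 1999 ≥ 1999 — holds
x = 1000: LHS = |2·1000 + 1| = |2001| = 2001, RHS = |2·1000 + 1| = |2001| = 2001; 2001 ≥ 2001 — holds
Hence LHS − RHS is never negative, i.e. LHS ≥ RHS throughout, so the relation holds for every integer in [-1000, 1000].

No counterexample exists.

Answer: True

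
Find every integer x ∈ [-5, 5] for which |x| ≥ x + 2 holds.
Holds for: {-5, -4, -3, -2, -1}
Fails for: {0, 1, 2, 3, 4, 5}

Answer: {-5, -4, -3, -2, -1}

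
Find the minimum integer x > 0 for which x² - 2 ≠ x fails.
Testing positive integers:
x = 1: LHS = 1² - 2 = -1; -1 ≠ 1 — holds
x = 2: LHS = 2² - 2 = 2; 2 ≠ 2 — FAILS  ← smallest positive counterexample

Answer: x = 2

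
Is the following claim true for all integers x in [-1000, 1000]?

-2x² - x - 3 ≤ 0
Over all integers in [-1000, 1000], LHS − RHS is largest at x = 0, where it equals -3:
x = 0: LHS = -2·0² - 0 - 3 = -3; -3 ≤ 0 — holds
At the ends of the range:
x = -1000: LHS = -2·(-1000)² - (-1000) - 3 = -1999003; -1999003 ≤ 0 — holds
x = 1000: LHS = -2·1000² - 1000 - 3 = -2001003; -2001003 ≤ 0 — holds
Hence LHS − RHS is never positive, i.e. LHS ≤ RHS throughout, so the relation holds for every integer in [-1000, 1000].

No counterexample exists.

Answer: True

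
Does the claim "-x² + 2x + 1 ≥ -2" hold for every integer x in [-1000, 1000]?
The claim fails at x = -2:
x = -2: LHS = -(-2)² + 2·(-2) + 1 = -7; -7 ≥ -2 — FAILS

Because a single integer refutes it, the statement is false.

Answer: False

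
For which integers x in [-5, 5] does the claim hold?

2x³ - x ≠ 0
Holds for: {-5, -4, -3, -2, -1, 1, 2, 3, 4, 5}
Fails for: {0}

Answer: {-5, -4, -3, -2, -1, 1, 2, 3, 4, 5}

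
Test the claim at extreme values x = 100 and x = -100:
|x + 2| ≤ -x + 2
x = 100: LHS = |100 + 2| = |102| = 102, RHS = -100 + 2 = -98; 102 ≤ -98 — FAILS
x = -100: LHS = |(-100) + 2| = |-98| = 98, RHS = -(-100) + 2 = 102; 98 ≤ 102 — holds

Answer: Partially: fails for x = 100, holds for x = -100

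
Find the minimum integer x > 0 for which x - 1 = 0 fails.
Testing positive integers:
x = 1: LHS = 1 - 1 = 0; 0 = 0 — holds
x = 2: LHS = 2 - 1 = 1; 1 = 0 — FAILS  ← smallest positive counterexample

Answer: x = 2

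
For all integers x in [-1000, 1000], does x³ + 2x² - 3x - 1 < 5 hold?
The claim fails at x = 2:
x = 2: LHS = 2³ + 2·2² - 3·2 - 1 = 9; 9 < 5 — FAILS

Because a single integer refutes it, the statement is false.

Answer: False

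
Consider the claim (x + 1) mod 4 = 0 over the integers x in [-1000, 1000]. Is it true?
The claim fails at x = 0:
x = 0: LHS = (0 + 1) mod 4 = 1 mod 4 = 1; 1 = 0 — FAILS

Because a single integer refutes it, the statement is false.

Answer: False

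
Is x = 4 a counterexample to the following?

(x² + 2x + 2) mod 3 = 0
Substitute x = 4 into the relation:
x = 4: LHS = (4² + 2·4 + 2) mod 3 = 26 mod 3 = 2; 2 = 0 — FAILS

Since the claim fails at x = 4, this value is a counterexample.

Answer: Yes, x = 4 is a counterexample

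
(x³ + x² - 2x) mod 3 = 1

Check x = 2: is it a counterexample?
Substitute x = 2 into the relation:
x = 2: LHS = (2³ + 2² - 2·2) mod 3 = 8 mod 3 = 2; 2 = 1 — FAILS

Since the claim fails at x = 2, this value is a counterexample.

Answer: Yes, x = 2 is a counterexample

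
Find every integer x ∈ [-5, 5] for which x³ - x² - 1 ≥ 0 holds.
Holds for: {2, 3, 4, 5}
Fails for: {-5, -4, -3, -2, -1, 0, 1}

Answer: {2, 3, 4, 5}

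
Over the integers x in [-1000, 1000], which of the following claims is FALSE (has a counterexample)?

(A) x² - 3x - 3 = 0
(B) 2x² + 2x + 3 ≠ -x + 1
(A) x = 0: LHS = 0² - 3·0 - 3 = -3; -3 = 0 — FAILS

(B) Over all integers in [-1000, 1000], LHS − RHS is always positive; it is smallest at x = -1, where it equals 1:
x = -1: LHS = 2·(-1)² + 2·(-1) + 3 = 3, RHS = -(-1) + 1 = 2; 3 ≠ 2 — holds
At the ends of the range:
x = -1000: LHS = 2·(-1000)² + 2·(-1000) + 3 = 1998003, RHS = -(-1000) + 1 = 1001; 1998003 ≠ 1001 — holds
x = 1000: LHS = 2·1000² + 2·1000 + 3 = 2002003, RHS = -1000 + 1 = -999; 2002003 ≠ -999 — holds
Hence LHS − RHS is never 0, i.e. the two sides are never equal, so the relation holds for every integer in [-1000, 1000].

Only (A) has a counterexample.

Answer: A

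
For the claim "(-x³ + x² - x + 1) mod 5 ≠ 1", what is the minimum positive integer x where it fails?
Testing positive integers:
x = 1: LHS = (-1³ + 1² - 1 + 1) mod 5 = 0 mod 5 = 0; 0 ≠ 1 — holds
x = 2: LHS = (-2³ + 2² - 2 + 1) mod 5 = (-5) mod 5 = 0; 0 ≠ 1 — holds
x = 3: LHS = (-3³ + 3² - 3 + 1) mod 5 = (-20) mod 5 = 0; 0 ≠ 1 — holds
x = 4: LHS = (-4³ + 4² - 4 + 1) mod 5 = (-51) mod 5 = 4; 4 ≠ 1 — holds
x = 5: LHS = (-5³ + 5² - 5 + 1) mod 5 = (-104) mod 5 = 1; 1 ≠ 1 — FAILS  ← smallest positive counterexample

Answer: x = 5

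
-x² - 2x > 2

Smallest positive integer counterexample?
Testing positive integers:
x = 1: LHS = -1² - 2·1 = -3; -3 > 2 — FAILS  ← smallest positive counterexample

Answer: x = 1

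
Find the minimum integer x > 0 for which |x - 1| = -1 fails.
Testing positive integers:
x = 1: LHS = |1 - 1| = |0| = 0; 0 = -1 — FAILS  ← smallest positive counterexample

Answer: x = 1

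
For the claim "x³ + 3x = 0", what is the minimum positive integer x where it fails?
Testing positive integers:
x = 1: LHS = 1³ + 3·1 = 4; 4 = 0 — FAILS  ← smallest positive counterexample

Answer: x = 1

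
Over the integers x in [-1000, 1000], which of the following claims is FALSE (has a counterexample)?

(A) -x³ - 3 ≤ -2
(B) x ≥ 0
(A) x = -2: LHS = -(-2)³ - 3 = 5; 5 ≤ -2 — FAILS
(B) x = -1: -1 ≥ 0 — FAILS

Answer: Both A and B are false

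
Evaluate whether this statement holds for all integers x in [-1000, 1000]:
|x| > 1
The claim fails at x = 0:
x = 0: LHS = |0| = 0; 0 > 1 — FAILS

Because a single integer refutes it, the statement is false.

Answer: False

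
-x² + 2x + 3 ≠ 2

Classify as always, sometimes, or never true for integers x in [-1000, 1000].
Track d = LHS − RHS over the integers in [-1000, 1000]. Equality would need d = 0, but d changes sign only between consecutive integers, jumping over 0:
x = -1: LHS = -(-1)² + 2·(-1) + 3 = 0; 0 ≠ 2 — holds  (d = -2)
x = 0: LHS = -0² + 2·0 + 3 = 3; 3 ≠ 2 — holds  (d = 1)
x = 2: LHS = -2² + 2·2 + 3 = 3; 3 ≠ 2 — holds  (d = 1)
x = 3: LHS = -3² + 2·3 + 3 = 0; 0 ≠ 2 — holds  (d = -2)
Away from these crossings d keeps a constant sign, and checking every integer in [-1000, 1000] confirms d ≠ 0 throughout. Hence the two sides are never equal, so the relation holds for every integer in [-1000, 1000].

No counterexample exists.

Answer: Always true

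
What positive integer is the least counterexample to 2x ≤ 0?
Testing positive integers:
x = 1: LHS = 2·1 = 2; 2 ≤ 0 — FAILS  ← smallest positive counterexample

Answer: x = 1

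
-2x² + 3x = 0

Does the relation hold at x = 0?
x = 0: LHS = -2·0² + 3·0 = 0; 0 = 0 — holds

The relation is satisfied at x = 0.

Answer: Yes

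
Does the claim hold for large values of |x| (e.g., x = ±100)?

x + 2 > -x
x = 100: LHS = 100 + 2 = 102; 102 > -100 — holds
x = -100: LHS = (-100) + 2 = -98, RHS = -(-100) = 100; -98 > 100 — FAILS

Answer: Partially: holds for x = 100, fails for x = -100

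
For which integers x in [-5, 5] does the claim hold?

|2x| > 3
Holds for: {-5, -4, -3, -2, 2, 3, 4, 5}
Fails for: {-1, 0, 1}

Answer: {-5, -4, -3, -2, 2, 3, 4, 5}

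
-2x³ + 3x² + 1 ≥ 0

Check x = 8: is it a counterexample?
Substitute x = 8 into the relation:
x = 8: LHS = -2·8³ + 3·8² + 1 = -831; -831 ≥ 0 — FAILS

Since the claim fails at x = 8, this value is a counterexample.

Answer: Yes, x = 8 is a counterexample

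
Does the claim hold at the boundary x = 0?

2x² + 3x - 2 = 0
x = 0: LHS = 2·0² + 3·0 - 2 = -2; -2 = 0 — FAILS

The relation fails at x = 0, so x = 0 is a counterexample.

Answer: No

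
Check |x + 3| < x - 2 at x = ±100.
x = 100: LHS = |100 + 3| = |103| = 103, RHS = 100 - 2 = 98; 103 < 98 — FAILS
x = -100: LHS = |(-100) + 3| = |-97| = 97, RHS = (-100) - 2 = -102; 97 < -102 — FAILS

Answer: No, fails for both x = 100 and x = -100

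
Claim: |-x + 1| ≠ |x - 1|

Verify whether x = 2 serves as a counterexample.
Substitute x = 2 into the relation:
x = 2: LHS = |-2 + 1| = |-1| = 1, RHS = |2 - 1| = |1| = 1; 1 ≠ 1 — FAILS

Since the claim fails at x = 2, this value is a counterexample.

Answer: Yes, x = 2 is a counterexample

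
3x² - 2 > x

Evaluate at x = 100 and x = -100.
x = 100: LHS = 3·100² - 2 = 29998; 29998 > 100 — holds
x = -100: LHS = 3·(-100)² - 2 = 29998; 29998 > -100 — holds

Answer: Yes, holds for both x = 100 and x = -100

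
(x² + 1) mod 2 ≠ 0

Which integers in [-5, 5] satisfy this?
Holds for: {-4, -2, 0, 2, 4}
Fails for: {-5, -3, -1, 1, 3, 5}

Answer: {-4, -2, 0, 2, 4}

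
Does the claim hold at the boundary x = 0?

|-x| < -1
x = 0: LHS = |-0| = |0| = 0; 0 < -1 — FAILS

The relation fails at x = 0, so x = 0 is a counterexample.

Answer: No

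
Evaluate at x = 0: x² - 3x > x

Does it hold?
x = 0: LHS = 0² - 3·0 = 0; 0 > 0 — FAILS

The relation fails at x = 0, so x = 0 is a counterexample.

Answer: No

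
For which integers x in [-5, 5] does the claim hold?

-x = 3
Holds for: {-3}
Fails for: {-5, -4, -2, -1, 0, 1, 2, 3, 4, 5}

Answer: {-3}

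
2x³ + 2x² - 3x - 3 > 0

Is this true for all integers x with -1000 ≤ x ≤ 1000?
The claim fails at x = 0:
x = 0: LHS = 2·0³ + 2·0² - 3·0 - 3 = -3; -3 > 0 — FAILS

Because a single integer refutes it, the statement is false.

Answer: False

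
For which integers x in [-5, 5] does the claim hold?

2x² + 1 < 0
Over all integers in [-5, 5], LHS − RHS is smallest at x = 0, where it equals 1:
x = 0: LHS = 2·0² + 1 = 1; 1 < 0 — FAILS
At the ends of the range:
x = -5: LHS = 2·(-5)² + 1 = 51; 51 < 0 — FAILS
x = 5: LHS = 2·5² + 1 = 51; 51 < 0 — FAILS
Hence LHS − RHS is never negative, i.e. LHS ≥ RHS throughout, so the claimed relation (<) fails for every integer in [-5, 5].

Answer: None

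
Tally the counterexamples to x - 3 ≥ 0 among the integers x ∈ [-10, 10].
Counterexamples in [-10, 10]: {-10, -9, -8, -7, -6, -5, -4, -3, -2, -1, 0, 1, 2}.

Counting them gives 13 values.

Answer: 13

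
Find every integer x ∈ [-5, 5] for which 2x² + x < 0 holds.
Over all integers in [-5, 5], LHS − RHS is smallest at x = 0, where it equals 0:
x = 0: LHS = 2·0² + 0 = 0; 0 < 0 — FAILS
At the ends of the range:
x = -5: LHS = 2·(-5)² + (-5) = 45; 45 < 0 — FAILS
x = 5: LHS = 2·5² + 5 = 55; 55 < 0 — FAILS
Hence LHS − RHS is never negative, i.e. LHS ≥ RHS throughout, so the claimed relation (<) fails for every integer in [-5, 5].

Answer: None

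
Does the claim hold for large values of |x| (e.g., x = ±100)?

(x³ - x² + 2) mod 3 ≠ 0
x = 100: LHS = (100³ - 100² + 2) mod 3 = 990002 mod 3 = 2; 2 ≠ 0 — holds
x = -100: LHS = ((-100)³ - (-100)² + 2) mod 3 = (-1009998) mod 3 = 0; 0 ≠ 0 — FAILS

Answer: Partially: holds for x = 100, fails for x = -100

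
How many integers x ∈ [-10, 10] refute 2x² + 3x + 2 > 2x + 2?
Counterexamples in [-10, 10]: {0}.

Counting them gives 1 values.

Answer: 1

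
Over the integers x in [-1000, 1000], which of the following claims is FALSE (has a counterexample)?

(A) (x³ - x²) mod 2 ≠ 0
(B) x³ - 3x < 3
(A) x = 0: LHS = (0³ - 0²) mod 2 = 0 mod 2 = 0; 0 ≠ 0 — FAILS
(B) x = 3: LHS = 3³ - 3·3 = 18; 18 < 3 — FAILS

Answer: Both A and B are false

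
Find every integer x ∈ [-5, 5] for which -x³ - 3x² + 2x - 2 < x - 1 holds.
Holds for: {-3, -2, -1, 0, 1, 2, 3, 4, 5}
Fails for: {-5, -4}

Answer: {-3, -2, -1, 0, 1, 2, 3, 4, 5}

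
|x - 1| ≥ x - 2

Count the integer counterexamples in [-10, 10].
Over all integers in [-10, 10], LHS − RHS is smallest at x = 1, where it equals 1:
x = 1: LHS = |1 - 1| = |0| = 0, RHS = 1 - 2 = -1; 0 ≥ -1 — holds
At the ends of the range:
x = -10: LHS = |(-10) - 1| = |-11| = 11, RHS = (-10) - 2 = -12; 11 ≥ -12 — holds
x = 10: LHS = |10 - 1| = |9| = 9, RHS = 10 - 2 = 8; 9 ≥ 8 — holds
Hence LHS − RHS is never negative, i.e. LHS ≥ RHS throughout, so the relation holds for every integer in [-10, 10].

No counterexample appears in that range.

Answer: 0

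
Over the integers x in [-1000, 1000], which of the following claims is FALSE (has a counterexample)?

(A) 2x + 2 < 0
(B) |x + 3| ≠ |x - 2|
(A) x = 0: LHS = 2·0 + 2 = 2; 2 < 0 — FAILS

(B) Track d = LHS − RHS over the integers in [-1000, 1000]. Equality would need d = 0, but d changes sign only between consecutive integers, jumping over 0:
x = -1: LHS = |(-1) + 3| = |2| = 2, RHS = |(-1) - 2| = |-3| = 3; 2 ≠ 3 — holds  (d = -1)
x = 0: LHS = |0 + 3| = |3| = 3, RHS = |0 - 2| = |-2| = 2; 3 ≠ 2 — holds  (d = 1)
Away from these crossings d keeps a constant sign, and checking every integer in [-1000, 1000] confirms d ≠ 0 throughout. Hence the two sides are never equal, so the relation holds for every integer in [-1000, 1000].

Only (A) has a counterexample.

Answer: A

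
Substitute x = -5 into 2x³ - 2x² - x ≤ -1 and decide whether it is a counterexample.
Substitute x = -5 into the relation:
x = -5: LHS = 2·(-5)³ - 2·(-5)² - (-5) = -295; -295 ≤ -1 — holds

The claim holds here, so x = -5 is not a counterexample. (A counterexample exists elsewhere, e.g. x = 0.)

Answer: No, x = -5 is not a counterexample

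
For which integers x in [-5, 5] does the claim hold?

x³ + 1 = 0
Holds for: {-1}
Fails for: {-5, -4, -3, -2, 0, 1, 2, 3, 4, 5}

Answer: {-1}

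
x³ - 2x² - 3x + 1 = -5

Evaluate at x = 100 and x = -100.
x = 100: LHS = 100³ - 2·100² - 3·100 + 1 = 979701; 979701 = -5 — FAILS
x = -100: LHS = (-100)³ - 2·(-100)² - 3·(-100) + 1 = -1019699; -1019699 = -5 — FAILS

Answer: No, fails for both x = 100 and x = -100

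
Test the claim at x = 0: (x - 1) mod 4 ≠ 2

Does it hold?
x = 0: LHS = (0 - 1) mod 4 = (-1) mod 4 = 3; 3 ≠ 2 — holds

The relation is satisfied at x = 0.

Answer: Yes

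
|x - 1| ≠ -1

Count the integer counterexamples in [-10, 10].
An absolute value is never negative, so the left side is ≥ 0 for every x, while the right side is -1. Tightest case in [-10, 10] is x = 1:
x = 1: LHS = |1 - 1| = |0| = 0; 0 ≠ -1 — holds
Hence LHS − RHS is never 0, i.e. the two sides are never equal, so the relation holds for every integer in [-10, 10].

No counterexample appears in that range.

Answer: 0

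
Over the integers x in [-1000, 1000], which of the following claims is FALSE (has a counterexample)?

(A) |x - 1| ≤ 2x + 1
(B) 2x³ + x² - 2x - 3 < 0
(A) x = -1: LHS = |(-1) - 1| = |-2| = 2, RHS = 2·(-1) + 1 = -1; 2 ≤ -1 — FAILS
(B) x = 2: LHS = 2·2³ + 2² - 2·2 - 3 = 13; 13 < 0 — FAILS

Answer: Both A and B are false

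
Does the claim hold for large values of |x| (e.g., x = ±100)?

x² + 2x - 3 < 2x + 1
x = 100: LHS = 100² + 2·100 - 3 = 10197, RHS = 2·100 + 1 = 201; 10197 < 201 — FAILS
x = -100: LHS = (-100)² + 2·(-100) - 3 = 9797, RHS = 2·(-100) + 1 = -199; 9797 < -199 — FAILS

Answer: No, fails for both x = 100 and x = -100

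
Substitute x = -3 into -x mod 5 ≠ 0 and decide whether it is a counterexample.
Substitute x = -3 into the relation:
x = -3: LHS = (-(-3)) mod 5 = 3 mod 5 = 3; 3 ≠ 0 — holds

The claim holds here, so x = -3 is not a counterexample. (A counterexample exists elsewhere, e.g. x = 0.)

Answer: No, x = -3 is not a counterexample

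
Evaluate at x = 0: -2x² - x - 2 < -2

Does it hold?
x = 0: LHS = -2·0² - 0 - 2 = -2; -2 < -2 — FAILS

The relation fails at x = 0, so x = 0 is a counterexample.

Answer: No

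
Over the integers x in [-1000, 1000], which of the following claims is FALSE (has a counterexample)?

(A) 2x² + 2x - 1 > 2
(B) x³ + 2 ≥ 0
(A) x = 0: LHS = 2·0² + 2·0 - 1 = -1; -1 > 2 — FAILS
(B) x = -2: LHS = (-2)³ + 2 = -6; -6 ≥ 0 — FAILS

Answer: Both A and B are false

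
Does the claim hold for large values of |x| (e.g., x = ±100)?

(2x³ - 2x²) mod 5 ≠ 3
x = 100: LHS = (2·100³ - 2·100²) mod 5 = 1980000 mod 5 = 0; 0 ≠ 3 — holds
x = -100: LHS = (2·(-100)³ - 2·(-100)²) mod 5 = (-2020000) mod 5 = 0; 0 ≠ 3 — holds

Answer: Yes, holds for both x = 100 and x = -100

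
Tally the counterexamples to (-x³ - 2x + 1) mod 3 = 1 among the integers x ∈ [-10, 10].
For a polynomial with integer coefficients, its value mod 3 depends only on x mod 3, so it suffices to check one representative of each residue class, x = 0, 1, 2:
x = 0: LHS = (-0³ - 2·0 + 1) mod 3 = 1 mod 3 = 1; 1 = 1 — holds
x = 1: LHS = (-1³ - 2·1 + 1) mod 3 = (-2) mod 3 = 1; 1 = 1 — holds
x = 2: LHS = (-2³ - 2·2 + 1) mod 3 = (-11) mod 3 = 1; 1 = 1 — holds
The relation holds in every residue class, so the relation holds for every integer in [-10, 10].

No counterexample appears in that range.

Answer: 0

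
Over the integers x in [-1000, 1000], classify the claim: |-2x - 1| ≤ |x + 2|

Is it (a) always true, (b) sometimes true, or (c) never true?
Holds at x = 0: LHS = |-2·0 - 1| = |-1| = 1, RHS = |0 + 2| = |2| = 2; 1 ≤ 2 — holds
Fails at x = 2: LHS = |-2·2 - 1| = |-5| = 5, RHS = |2 + 2| = |4| = 4; 5 ≤ 4 — FAILS
It is satisfied by some integers in the range but not all.

Answer: Sometimes true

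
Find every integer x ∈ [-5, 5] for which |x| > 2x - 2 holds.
Holds for: {-5, -4, -3, -2, -1, 0, 1}
Fails for: {2, 3, 4, 5}

Answer: {-5, -4, -3, -2, -1, 0, 1}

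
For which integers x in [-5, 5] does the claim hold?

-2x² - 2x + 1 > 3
Over all integers in [-5, 5], LHS − RHS is largest at x = 0, where it equals -2:
x = 0: LHS = -2·0² - 2·0 + 1 = 1; 1 > 3 — FAILS
At the ends of the range:
x = -5: LHS = -2·(-5)² - 2·(-5) + 1 = -39; -39 > 3 — FAILS
x = 5: LHS = -2·5² - 2·5 + 1 = -59; -59 > 3 — FAILS
Hence LHS − RHS is never positive, i.e. LHS ≤ RHS throughout, so the claimed relation (>) fails for every integer in [-5, 5].

Answer: None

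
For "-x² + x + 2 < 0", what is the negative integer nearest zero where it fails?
Testing negative integers from -1 downward:
x = -1: LHS = -(-1)² + (-1) + 2 = 0; 0 < 0 — FAILS  ← closest negative counterexample to 0

Answer: x = -1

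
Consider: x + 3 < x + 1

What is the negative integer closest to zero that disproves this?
Testing negative integers from -1 downward:
x = -1: LHS = (-1) + 3 = 2, RHS = (-1) + 1 = 0; 2 < 0 — FAILS  ← closest negative counterexample to 0

Answer: x = -1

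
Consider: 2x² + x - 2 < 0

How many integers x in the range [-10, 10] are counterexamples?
Counterexamples in [-10, 10]: {-10, -9, -8, -7, -6, -5, -4, -3, -2, 1, 2, 3, 4, 5, 6, 7, 8, 9, 10}.

Counting them gives 19 values.

Answer: 19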